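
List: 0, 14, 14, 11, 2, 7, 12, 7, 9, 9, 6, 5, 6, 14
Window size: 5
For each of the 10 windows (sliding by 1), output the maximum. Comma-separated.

(0, 14, 14, 11, 2) → max 14
(14, 14, 11, 2, 7) → max 14
(14, 11, 2, 7, 12) → max 14
(11, 2, 7, 12, 7) → max 12
(2, 7, 12, 7, 9) → max 12
(7, 12, 7, 9, 9) → max 12
(12, 7, 9, 9, 6) → max 12
(7, 9, 9, 6, 5) → max 9
(9, 9, 6, 5, 6) → max 9
(9, 6, 5, 6, 14) → max 14

14, 14, 14, 12, 12, 12, 12, 9, 9, 14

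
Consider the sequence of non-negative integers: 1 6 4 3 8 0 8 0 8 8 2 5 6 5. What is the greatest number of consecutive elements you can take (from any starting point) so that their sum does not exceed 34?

Extend to the right; shrink from the left whenever the sum exceeds 34:
[1] sum 1 len 1
[1, 6] sum 7 len 2
[1, 6, 4] sum 11 len 3
[1, 6, 4, 3] sum 14 len 4
[1, 6, 4, 3, 8] sum 22 len 5
[1, 6, 4, 3, 8, 0] sum 22 len 6
[1, 6, 4, 3, 8, 0, 8] sum 30 len 7
[1, 6, 4, 3, 8, 0, 8, 0] sum 30 len 8
[4, 3, 8, 0, 8, 0, 8] sum 31 len 7
[8, 0, 8, 0, 8, 8] sum 32 len 6
[8, 0, 8, 0, 8, 8, 2] sum 34 len 7
[0, 8, 0, 8, 8, 2, 5] sum 31 len 7
[0, 8, 8, 2, 5, 6] sum 29 len 6
[0, 8, 8, 2, 5, 6, 5] sum 34 len 7
Longest length seen: 8.

8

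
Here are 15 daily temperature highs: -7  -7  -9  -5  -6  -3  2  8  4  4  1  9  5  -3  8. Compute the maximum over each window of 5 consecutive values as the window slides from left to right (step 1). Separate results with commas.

Sliding a size-5 window across the 15 values:
(-7, -7, -9, -5, -6) → max -5
(-7, -9, -5, -6, -3) → max -3
(-9, -5, -6, -3, 2) → max 2
(-5, -6, -3, 2, 8) → max 8
(-6, -3, 2, 8, 4) → max 8
(-3, 2, 8, 4, 4) → max 8
(2, 8, 4, 4, 1) → max 8
(8, 4, 4, 1, 9) → max 9
(4, 4, 1, 9, 5) → max 9
(4, 1, 9, 5, -3) → max 9
(1, 9, 5, -3, 8) → max 9

-5, -3, 2, 8, 8, 8, 8, 9, 9, 9, 9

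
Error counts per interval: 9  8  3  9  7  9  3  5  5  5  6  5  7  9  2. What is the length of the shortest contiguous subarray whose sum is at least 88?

Extend right; whenever the sum reaches 88, record the length and shrink from the left:
add 9: running sum 9 < 88
add 8: running sum 17 < 88
add 3: running sum 20 < 88
add 9: running sum 29 < 88
add 7: running sum 36 < 88
add 9: running sum 45 < 88
add 3: running sum 48 < 88
add 5: running sum 53 < 88
add 5: running sum 58 < 88
add 5: running sum 63 < 88
add 6: running sum 69 < 88
add 5: running sum 74 < 88
add 7: running sum 81 < 88
add 9: shortest ending here [9, 8, 3, 9, 7, 9, 3, 5, 5, 5, 6, 5, 7, 9] sum 90, len 14
add 2: shortest ending here [9, 8, 3, 9, 7, 9, 3, 5, 5, 5, 6, 5, 7, 9, 2] sum 92, len 15
Shortest qualifying length: 14.

14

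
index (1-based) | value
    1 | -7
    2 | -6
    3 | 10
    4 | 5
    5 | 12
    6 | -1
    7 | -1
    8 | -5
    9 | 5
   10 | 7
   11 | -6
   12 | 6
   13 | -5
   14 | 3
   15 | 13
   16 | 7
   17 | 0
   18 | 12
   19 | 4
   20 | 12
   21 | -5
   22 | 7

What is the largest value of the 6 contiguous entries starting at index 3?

Elements at indices 3..8: 10, 5, 12, -1, -1, -5
max(10, 5, 12, -1, -1, -5) = 12

12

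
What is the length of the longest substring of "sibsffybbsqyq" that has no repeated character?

4

[s] len 1
[s, i] len 2
[s, i, b] len 3
[i, b, s] len 3
[i, b, s, f] len 4
[f] len 1
[f, y] len 2
[f, y, b] len 3
[b] len 1
[b, s] len 2
[b, s, q] len 3
[b, s, q, y] len 4
[y, q] len 2
Longest all-distinct length: 4.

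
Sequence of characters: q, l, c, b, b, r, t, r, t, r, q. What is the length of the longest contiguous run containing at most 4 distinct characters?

8

Extend right; when distinct count exceeds 4, shrink from the left:
add q: window [q] (1 distinct), len 1
add l: window [q, l] (2 distinct), len 2
add c: window [q, l, c] (3 distinct), len 3
add b: window [q, l, c, b] (4 distinct), len 4
add b: window [q, l, c, b, b] (4 distinct), len 5
add r: window [l, c, b, b, r] (4 distinct), len 5
add t: window [c, b, b, r, t] (4 distinct), len 5
add r: window [c, b, b, r, t, r] (4 distinct), len 6
add t: window [c, b, b, r, t, r, t] (4 distinct), len 7
add r: window [c, b, b, r, t, r, t, r] (4 distinct), len 8
add q: window [b, b, r, t, r, t, r, q] (4 distinct), len 8
Longest length with ≤4 distinct: 8.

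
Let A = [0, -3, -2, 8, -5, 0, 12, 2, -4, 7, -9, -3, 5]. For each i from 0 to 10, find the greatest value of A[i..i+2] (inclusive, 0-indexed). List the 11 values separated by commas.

0, 8, 8, 8, 12, 12, 12, 7, 7, 7, 5

(0, -3, -2) → max 0
(-3, -2, 8) → max 8
(-2, 8, -5) → max 8
(8, -5, 0) → max 8
(-5, 0, 12) → max 12
(0, 12, 2) → max 12
(12, 2, -4) → max 12
(2, -4, 7) → max 7
(-4, 7, -9) → max 7
(7, -9, -3) → max 7
(-9, -3, 5) → max 5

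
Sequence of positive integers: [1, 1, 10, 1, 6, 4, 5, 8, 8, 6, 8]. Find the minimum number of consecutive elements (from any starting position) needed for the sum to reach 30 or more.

4

add 1: running sum 1 < 30
add 1: running sum 2 < 30
add 10: running sum 12 < 30
add 1: running sum 13 < 30
add 6: running sum 19 < 30
add 4: running sum 23 < 30
add 5: running sum 28 < 30
end 7: [10, 1, 6, 4, 5, 8] sum 34, len 6
end 8: [6, 4, 5, 8, 8] sum 31, len 5
end 9: [4, 5, 8, 8, 6] sum 31, len 5
end 10: [8, 8, 6, 8] sum 30, len 4
Shortest qualifying length: 4.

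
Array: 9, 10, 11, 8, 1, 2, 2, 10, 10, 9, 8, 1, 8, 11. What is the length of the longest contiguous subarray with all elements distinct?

[9] len 1
[9, 10] len 2
[9, 10, 11] len 3
[9, 10, 11, 8] len 4
[9, 10, 11, 8, 1] len 5
[9, 10, 11, 8, 1, 2] len 6
[2] len 1
[2, 10] len 2
[10] len 1
[10, 9] len 2
[10, 9, 8] len 3
[10, 9, 8, 1] len 4
[1, 8] len 2
[1, 8, 11] len 3
Longest all-distinct length: 6.

6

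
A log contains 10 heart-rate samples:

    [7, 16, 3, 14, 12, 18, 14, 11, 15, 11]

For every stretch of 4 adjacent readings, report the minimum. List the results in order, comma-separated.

Sliding a size-4 window across the 10 values:
7 16 3 14 → min 3
16 3 14 12 → min 3
3 14 12 18 → min 3
14 12 18 14 → min 12
12 18 14 11 → min 11
18 14 11 15 → min 11
14 11 15 11 → min 11

3, 3, 3, 12, 11, 11, 11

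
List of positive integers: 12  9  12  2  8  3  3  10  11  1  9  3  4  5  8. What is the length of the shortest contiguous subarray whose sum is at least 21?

add 12: running sum 12 < 21
end 1: [12, 9] sum 21, len 2
end 2: [9, 12] sum 21, len 2
end 3: [9, 12, 2] sum 23, len 3
end 4: [12, 2, 8] sum 22, len 3
end 5: [12, 2, 8, 3] sum 25, len 4
end 6: [12, 2, 8, 3, 3] sum 28, len 5
end 7: [8, 3, 3, 10] sum 24, len 4
end 8: [10, 11] sum 21, len 2
end 9: [10, 11, 1] sum 22, len 3
end 10: [11, 1, 9] sum 21, len 3
end 11: [11, 1, 9, 3] sum 24, len 4
end 12: [11, 1, 9, 3, 4] sum 28, len 5
end 13: [9, 3, 4, 5] sum 21, len 4
end 14: [9, 3, 4, 5, 8] sum 29, len 5
Shortest qualifying length: 2.

2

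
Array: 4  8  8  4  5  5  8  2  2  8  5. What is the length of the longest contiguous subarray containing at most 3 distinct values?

7

add 4: window [4] (1 distinct), len 1
add 8: window [4, 8] (2 distinct), len 2
add 8: window [4, 8, 8] (2 distinct), len 3
add 4: window [4, 8, 8, 4] (2 distinct), len 4
add 5: window [4, 8, 8, 4, 5] (3 distinct), len 5
add 5: window [4, 8, 8, 4, 5, 5] (3 distinct), len 6
add 8: window [4, 8, 8, 4, 5, 5, 8] (3 distinct), len 7
add 2: window [5, 5, 8, 2] (3 distinct), len 4
add 2: window [5, 5, 8, 2, 2] (3 distinct), len 5
add 8: window [5, 5, 8, 2, 2, 8] (3 distinct), len 6
add 5: window [5, 5, 8, 2, 2, 8, 5] (3 distinct), len 7
Longest length with ≤3 distinct: 7.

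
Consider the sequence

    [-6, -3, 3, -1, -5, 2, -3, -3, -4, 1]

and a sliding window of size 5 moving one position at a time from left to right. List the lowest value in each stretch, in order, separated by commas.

-6, -5, -5, -5, -5, -4

(-6, -3, 3, -1, -5) → min -6
(-3, 3, -1, -5, 2) → min -5
(3, -1, -5, 2, -3) → min -5
(-1, -5, 2, -3, -3) → min -5
(-5, 2, -3, -3, -4) → min -5
(2, -3, -3, -4, 1) → min -4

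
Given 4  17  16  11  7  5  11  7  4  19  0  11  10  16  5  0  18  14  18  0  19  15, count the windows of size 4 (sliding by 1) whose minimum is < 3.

11

(4, 17, 16, 11) → min 4
(17, 16, 11, 7) → min 7
(16, 11, 7, 5) → min 5
(11, 7, 5, 11) → min 5
(7, 5, 11, 7) → min 5
(5, 11, 7, 4) → min 4
(11, 7, 4, 19) → min 4
(7, 4, 19, 0) → min 0  < 3 ✓
(4, 19, 0, 11) → min 0  < 3 ✓
(19, 0, 11, 10) → min 0  < 3 ✓
(0, 11, 10, 16) → min 0  < 3 ✓
(11, 10, 16, 5) → min 5
(10, 16, 5, 0) → min 0  < 3 ✓
(16, 5, 0, 18) → min 0  < 3 ✓
(5, 0, 18, 14) → min 0  < 3 ✓
(0, 18, 14, 18) → min 0  < 3 ✓
(18, 14, 18, 0) → min 0  < 3 ✓
(14, 18, 0, 19) → min 0  < 3 ✓
(18, 0, 19, 15) → min 0  < 3 ✓
11 windows satisfy the condition.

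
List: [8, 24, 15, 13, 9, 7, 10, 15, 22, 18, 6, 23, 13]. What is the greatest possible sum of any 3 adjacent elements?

Window sums for each of the 11 positions:
[8, 24, 15] → sum 47
[24, 15, 13] → sum 52
[15, 13, 9] → sum 37
[13, 9, 7] → sum 29
[9, 7, 10] → sum 26
[7, 10, 15] → sum 32
[10, 15, 22] → sum 47
[15, 22, 18] → sum 55
[22, 18, 6] → sum 46
[18, 6, 23] → sum 47
[6, 23, 13] → sum 42
Greatest of these is 55.

55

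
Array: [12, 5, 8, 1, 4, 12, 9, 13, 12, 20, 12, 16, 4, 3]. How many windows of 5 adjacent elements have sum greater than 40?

12 5 8 1 4 → sum 30
5 8 1 4 12 → sum 30
8 1 4 12 9 → sum 34
1 4 12 9 13 → sum 39
4 12 9 13 12 → sum 50  > 40 ✓
12 9 13 12 20 → sum 66  > 40 ✓
9 13 12 20 12 → sum 66  > 40 ✓
13 12 20 12 16 → sum 73  > 40 ✓
12 20 12 16 4 → sum 64  > 40 ✓
20 12 16 4 3 → sum 55  > 40 ✓
6 windows satisfy the condition.

6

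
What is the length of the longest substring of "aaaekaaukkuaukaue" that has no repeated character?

add a: [a] len 1
add a (repeat a, move left end past it): [a] len 1
add a (repeat a, move left end past it): [a] len 1
add e: [a, e] len 2
add k: [a, e, k] len 3
add a (repeat a, move left end past it): [e, k, a] len 3
add a (repeat a, move left end past it): [a] len 1
add u: [a, u] len 2
add k: [a, u, k] len 3
add k (repeat k, move left end past it): [k] len 1
add u: [k, u] len 2
add a: [k, u, a] len 3
add u (repeat u, move left end past it): [a, u] len 2
add k: [a, u, k] len 3
add a (repeat a, move left end past it): [u, k, a] len 3
add u (repeat u, move left end past it): [k, a, u] len 3
add e: [k, a, u, e] len 4
Longest all-distinct length: 4.

4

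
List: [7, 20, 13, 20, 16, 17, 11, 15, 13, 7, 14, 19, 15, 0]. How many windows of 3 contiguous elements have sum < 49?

[7, 20, 13] → sum 40  < 49 ✓
[20, 13, 20] → sum 53
[13, 20, 16] → sum 49
[20, 16, 17] → sum 53
[16, 17, 11] → sum 44  < 49 ✓
[17, 11, 15] → sum 43  < 49 ✓
[11, 15, 13] → sum 39  < 49 ✓
[15, 13, 7] → sum 35  < 49 ✓
[13, 7, 14] → sum 34  < 49 ✓
[7, 14, 19] → sum 40  < 49 ✓
[14, 19, 15] → sum 48  < 49 ✓
[19, 15, 0] → sum 34  < 49 ✓
9 windows satisfy the condition.

9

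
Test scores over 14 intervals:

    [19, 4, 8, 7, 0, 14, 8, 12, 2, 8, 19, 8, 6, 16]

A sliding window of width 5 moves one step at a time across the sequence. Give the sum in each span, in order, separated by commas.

38, 33, 37, 41, 36, 44, 49, 49, 43, 57

Sliding a size-5 window across the 14 values:
19 4 8 7 0 → sum 38
4 8 7 0 14 → sum 33
8 7 0 14 8 → sum 37
7 0 14 8 12 → sum 41
0 14 8 12 2 → sum 36
14 8 12 2 8 → sum 44
8 12 2 8 19 → sum 49
12 2 8 19 8 → sum 49
2 8 19 8 6 → sum 43
8 19 8 6 16 → sum 57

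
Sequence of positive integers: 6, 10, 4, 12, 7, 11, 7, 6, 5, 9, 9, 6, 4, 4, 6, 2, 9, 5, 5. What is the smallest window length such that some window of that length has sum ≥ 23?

3

add 6: running sum 6 < 23
add 10: running sum 16 < 23
add 4: running sum 20 < 23
add 12: shortest ending here [10, 4, 12] sum 26, len 3
add 7: shortest ending here [4, 12, 7] sum 23, len 3
add 11: shortest ending here [12, 7, 11] sum 30, len 3
add 7: shortest ending here [7, 11, 7] sum 25, len 3
add 6: shortest ending here [11, 7, 6] sum 24, len 3
add 5: shortest ending here [11, 7, 6, 5] sum 29, len 4
add 9: shortest ending here [7, 6, 5, 9] sum 27, len 4
add 9: shortest ending here [5, 9, 9] sum 23, len 3
add 6: shortest ending here [9, 9, 6] sum 24, len 3
add 4: shortest ending here [9, 9, 6, 4] sum 28, len 4
add 4: shortest ending here [9, 6, 4, 4] sum 23, len 4
add 6: shortest ending here [9, 6, 4, 4, 6] sum 29, len 5
add 2: shortest ending here [9, 6, 4, 4, 6, 2] sum 31, len 6
add 9: shortest ending here [4, 4, 6, 2, 9] sum 25, len 5
add 5: shortest ending here [4, 6, 2, 9, 5] sum 26, len 5
add 5: shortest ending here [6, 2, 9, 5, 5] sum 27, len 5
Shortest qualifying length: 3.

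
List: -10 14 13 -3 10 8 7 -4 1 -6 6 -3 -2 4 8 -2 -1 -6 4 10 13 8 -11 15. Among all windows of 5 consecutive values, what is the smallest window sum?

-6

-10 14 13 -3 10 → sum 24
14 13 -3 10 8 → sum 42
13 -3 10 8 7 → sum 35
-3 10 8 7 -4 → sum 18
10 8 7 -4 1 → sum 22
8 7 -4 1 -6 → sum 6
7 -4 1 -6 6 → sum 4
-4 1 -6 6 -3 → sum -6
1 -6 6 -3 -2 → sum -4
-6 6 -3 -2 4 → sum -1
6 -3 -2 4 8 → sum 13
-3 -2 4 8 -2 → sum 5
-2 4 8 -2 -1 → sum 7
4 8 -2 -1 -6 → sum 3
8 -2 -1 -6 4 → sum 3
-2 -1 -6 4 10 → sum 5
-1 -6 4 10 13 → sum 20
-6 4 10 13 8 → sum 29
4 10 13 8 -11 → sum 24
10 13 8 -11 15 → sum 35
Smallest of these is -6.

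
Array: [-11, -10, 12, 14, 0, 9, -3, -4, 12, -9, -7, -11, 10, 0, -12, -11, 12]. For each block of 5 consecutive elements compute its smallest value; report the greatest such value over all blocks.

-3

-11 -10 12 14 0 → min -11
-10 12 14 0 9 → min -10
12 14 0 9 -3 → min -3
14 0 9 -3 -4 → min -4
0 9 -3 -4 12 → min -4
9 -3 -4 12 -9 → min -9
-3 -4 12 -9 -7 → min -9
-4 12 -9 -7 -11 → min -11
12 -9 -7 -11 10 → min -11
-9 -7 -11 10 0 → min -11
-7 -11 10 0 -12 → min -12
-11 10 0 -12 -11 → min -12
10 0 -12 -11 12 → min -12
Greatest of these is -3.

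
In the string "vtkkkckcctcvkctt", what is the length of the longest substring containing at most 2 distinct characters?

add v: window [v] (1 distinct), len 1
add t: window [v, t] (2 distinct), len 2
add k: window [t, k] (2 distinct), len 2
add k: window [t, k, k] (2 distinct), len 3
add k: window [t, k, k, k] (2 distinct), len 4
add c: window [k, k, k, c] (2 distinct), len 4
add k: window [k, k, k, c, k] (2 distinct), len 5
add c: window [k, k, k, c, k, c] (2 distinct), len 6
add c: window [k, k, k, c, k, c, c] (2 distinct), len 7
add t: window [c, c, t] (2 distinct), len 3
add c: window [c, c, t, c] (2 distinct), len 4
add v: window [c, v] (2 distinct), len 2
add k: window [v, k] (2 distinct), len 2
add c: window [k, c] (2 distinct), len 2
add t: window [c, t] (2 distinct), len 2
add t: window [c, t, t] (2 distinct), len 3
Longest length with ≤2 distinct: 7.

7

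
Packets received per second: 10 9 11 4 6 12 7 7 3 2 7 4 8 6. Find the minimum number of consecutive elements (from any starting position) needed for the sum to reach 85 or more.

13

add 10: running sum 10 < 85
add 9: running sum 19 < 85
add 11: running sum 30 < 85
add 4: running sum 34 < 85
add 6: running sum 40 < 85
add 12: running sum 52 < 85
add 7: running sum 59 < 85
add 7: running sum 66 < 85
add 3: running sum 69 < 85
add 2: running sum 71 < 85
add 7: running sum 78 < 85
add 4: running sum 82 < 85
end 12: [10, 9, 11, 4, 6, 12, 7, 7, 3, 2, 7, 4, 8] sum 90, len 13
end 13: [9, 11, 4, 6, 12, 7, 7, 3, 2, 7, 4, 8, 6] sum 86, len 13
Shortest qualifying length: 13.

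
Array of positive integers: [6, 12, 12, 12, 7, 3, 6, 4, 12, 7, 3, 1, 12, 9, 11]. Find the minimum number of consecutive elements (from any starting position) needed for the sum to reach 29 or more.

3

add 6: running sum 6 < 29
add 12: running sum 18 < 29
end 2: [6, 12, 12] sum 30, len 3
end 3: [12, 12, 12] sum 36, len 3
end 4: [12, 12, 7] sum 31, len 3
end 5: [12, 12, 7, 3] sum 34, len 4
end 6: [12, 12, 7, 3, 6] sum 40, len 5
end 7: [12, 7, 3, 6, 4] sum 32, len 5
end 8: [7, 3, 6, 4, 12] sum 32, len 5
end 9: [6, 4, 12, 7] sum 29, len 4
end 10: [6, 4, 12, 7, 3] sum 32, len 5
end 11: [6, 4, 12, 7, 3, 1] sum 33, len 6
end 12: [12, 7, 3, 1, 12] sum 35, len 5
end 13: [7, 3, 1, 12, 9] sum 32, len 5
end 14: [12, 9, 11] sum 32, len 3
Shortest qualifying length: 3.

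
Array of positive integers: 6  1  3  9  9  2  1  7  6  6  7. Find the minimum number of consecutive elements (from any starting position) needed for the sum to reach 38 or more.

7

add 6: running sum 6 < 38
add 1: running sum 7 < 38
add 3: running sum 10 < 38
add 9: running sum 19 < 38
add 9: running sum 28 < 38
add 2: running sum 30 < 38
add 1: running sum 31 < 38
end 7: [6, 1, 3, 9, 9, 2, 1, 7] sum 38, len 8
end 8: [1, 3, 9, 9, 2, 1, 7, 6] sum 38, len 8
end 9: [9, 9, 2, 1, 7, 6, 6] sum 40, len 7
end 10: [9, 2, 1, 7, 6, 6, 7] sum 38, len 7
Shortest qualifying length: 7.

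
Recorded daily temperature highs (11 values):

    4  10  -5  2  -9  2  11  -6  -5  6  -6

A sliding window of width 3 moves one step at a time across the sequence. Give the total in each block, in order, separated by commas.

Sliding a size-3 window across the 11 values:
(4, 10, -5) → sum 9
(10, -5, 2) → sum 7
(-5, 2, -9) → sum -12
(2, -9, 2) → sum -5
(-9, 2, 11) → sum 4
(2, 11, -6) → sum 7
(11, -6, -5) → sum 0
(-6, -5, 6) → sum -5
(-5, 6, -6) → sum -5

9, 7, -12, -5, 4, 7, 0, -5, -5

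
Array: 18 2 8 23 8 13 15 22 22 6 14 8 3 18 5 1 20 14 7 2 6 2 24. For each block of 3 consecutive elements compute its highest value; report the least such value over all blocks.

(18, 2, 8) → max 18
(2, 8, 23) → max 23
(8, 23, 8) → max 23
(23, 8, 13) → max 23
(8, 13, 15) → max 15
(13, 15, 22) → max 22
(15, 22, 22) → max 22
(22, 22, 6) → max 22
(22, 6, 14) → max 22
(6, 14, 8) → max 14
(14, 8, 3) → max 14
(8, 3, 18) → max 18
(3, 18, 5) → max 18
(18, 5, 1) → max 18
(5, 1, 20) → max 20
(1, 20, 14) → max 20
(20, 14, 7) → max 20
(14, 7, 2) → max 14
(7, 2, 6) → max 7
(2, 6, 2) → max 6
(6, 2, 24) → max 24
Least of these is 6.

6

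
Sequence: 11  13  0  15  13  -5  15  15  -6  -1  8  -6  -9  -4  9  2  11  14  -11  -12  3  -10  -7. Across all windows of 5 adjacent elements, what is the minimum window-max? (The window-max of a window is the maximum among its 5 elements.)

11 13 0 15 13 → max 15
13 0 15 13 -5 → max 15
0 15 13 -5 15 → max 15
15 13 -5 15 15 → max 15
13 -5 15 15 -6 → max 15
-5 15 15 -6 -1 → max 15
15 15 -6 -1 8 → max 15
15 -6 -1 8 -6 → max 15
-6 -1 8 -6 -9 → max 8
-1 8 -6 -9 -4 → max 8
8 -6 -9 -4 9 → max 9
-6 -9 -4 9 2 → max 9
-9 -4 9 2 11 → max 11
-4 9 2 11 14 → max 14
9 2 11 14 -11 → max 14
2 11 14 -11 -12 → max 14
11 14 -11 -12 3 → max 14
14 -11 -12 3 -10 → max 14
-11 -12 3 -10 -7 → max 3
Minimum of these is 3.

3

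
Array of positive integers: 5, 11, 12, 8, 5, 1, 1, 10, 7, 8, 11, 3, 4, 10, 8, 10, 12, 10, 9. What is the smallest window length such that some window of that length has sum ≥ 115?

Extend right; whenever the sum reaches 115, record the length and shrink from the left:
add 5: running sum 5 < 115
add 11: running sum 16 < 115
add 12: running sum 28 < 115
add 8: running sum 36 < 115
add 5: running sum 41 < 115
add 1: running sum 42 < 115
add 1: running sum 43 < 115
add 10: running sum 53 < 115
add 7: running sum 60 < 115
add 8: running sum 68 < 115
add 11: running sum 79 < 115
add 3: running sum 82 < 115
add 4: running sum 86 < 115
add 10: running sum 96 < 115
add 8: running sum 104 < 115
add 10: running sum 114 < 115
end 16: [11, 12, 8, 5, 1, 1, 10, 7, 8, 11, 3, 4, 10, 8, 10, 12] sum 121, len 16
end 17: [12, 8, 5, 1, 1, 10, 7, 8, 11, 3, 4, 10, 8, 10, 12, 10] sum 120, len 16
end 18: [8, 5, 1, 1, 10, 7, 8, 11, 3, 4, 10, 8, 10, 12, 10, 9] sum 117, len 16
Shortest qualifying length: 16.

16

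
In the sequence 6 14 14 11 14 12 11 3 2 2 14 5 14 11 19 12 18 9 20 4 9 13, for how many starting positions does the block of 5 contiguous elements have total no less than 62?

6 14 14 11 14 → sum 59
14 14 11 14 12 → sum 65  ≥ 62 ✓
14 11 14 12 11 → sum 62  ≥ 62 ✓
11 14 12 11 3 → sum 51
14 12 11 3 2 → sum 42
12 11 3 2 2 → sum 30
11 3 2 2 14 → sum 32
3 2 2 14 5 → sum 26
2 2 14 5 14 → sum 37
2 14 5 14 11 → sum 46
14 5 14 11 19 → sum 63  ≥ 62 ✓
5 14 11 19 12 → sum 61
14 11 19 12 18 → sum 74  ≥ 62 ✓
11 19 12 18 9 → sum 69  ≥ 62 ✓
19 12 18 9 20 → sum 78  ≥ 62 ✓
12 18 9 20 4 → sum 63  ≥ 62 ✓
18 9 20 4 9 → sum 60
9 20 4 9 13 → sum 55
7 windows satisfy the condition.

7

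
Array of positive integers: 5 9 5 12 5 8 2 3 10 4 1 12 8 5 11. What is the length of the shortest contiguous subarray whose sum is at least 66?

Extend right; whenever the sum reaches 66, record the length and shrink from the left:
add 5: running sum 5 < 66
add 9: running sum 14 < 66
add 5: running sum 19 < 66
add 12: running sum 31 < 66
add 5: running sum 36 < 66
add 8: running sum 44 < 66
add 2: running sum 46 < 66
add 3: running sum 49 < 66
add 10: running sum 59 < 66
add 4: running sum 63 < 66
add 1: running sum 64 < 66
end 11: [9, 5, 12, 5, 8, 2, 3, 10, 4, 1, 12] sum 71, len 11
end 12: [5, 12, 5, 8, 2, 3, 10, 4, 1, 12, 8] sum 70, len 11
end 13: [12, 5, 8, 2, 3, 10, 4, 1, 12, 8, 5] sum 70, len 11
end 14: [5, 8, 2, 3, 10, 4, 1, 12, 8, 5, 11] sum 69, len 11
Shortest qualifying length: 11.

11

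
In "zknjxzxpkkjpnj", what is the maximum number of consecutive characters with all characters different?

add z: [z] len 1
add k: [z, k] len 2
add n: [z, k, n] len 3
add j: [z, k, n, j] len 4
add x: [z, k, n, j, x] len 5
add z (repeat z, move left end past it): [k, n, j, x, z] len 5
add x (repeat x, move left end past it): [z, x] len 2
add p: [z, x, p] len 3
add k: [z, x, p, k] len 4
add k (repeat k, move left end past it): [k] len 1
add j: [k, j] len 2
add p: [k, j, p] len 3
add n: [k, j, p, n] len 4
add j (repeat j, move left end past it): [p, n, j] len 3
Longest all-distinct length: 5.

5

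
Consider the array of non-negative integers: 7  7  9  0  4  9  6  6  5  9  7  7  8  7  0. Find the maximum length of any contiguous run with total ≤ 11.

2

[7] sum 7 len 1
[7] sum 7 len 1
[9] sum 9 len 1
[9, 0] sum 9 len 2
[0, 4] sum 4 len 2
[9] sum 9 len 1
[6] sum 6 len 1
[6] sum 6 len 1
[6, 5] sum 11 len 2
[9] sum 9 len 1
[7] sum 7 len 1
[7] sum 7 len 1
[8] sum 8 len 1
[7] sum 7 len 1
[7, 0] sum 7 len 2
Longest length seen: 2.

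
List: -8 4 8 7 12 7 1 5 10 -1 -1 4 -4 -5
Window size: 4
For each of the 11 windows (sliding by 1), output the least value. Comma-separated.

Sliding a size-4 window across the 14 values:
[-8, 4, 8, 7] → min -8
[4, 8, 7, 12] → min 4
[8, 7, 12, 7] → min 7
[7, 12, 7, 1] → min 1
[12, 7, 1, 5] → min 1
[7, 1, 5, 10] → min 1
[1, 5, 10, -1] → min -1
[5, 10, -1, -1] → min -1
[10, -1, -1, 4] → min -1
[-1, -1, 4, -4] → min -4
[-1, 4, -4, -5] → min -5

-8, 4, 7, 1, 1, 1, -1, -1, -1, -4, -5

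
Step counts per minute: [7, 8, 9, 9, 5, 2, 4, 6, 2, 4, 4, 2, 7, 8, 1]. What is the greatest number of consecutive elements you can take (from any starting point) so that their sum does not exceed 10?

3

add 7: [7] sum 7, len 1
add 8: [8] sum 8, len 1
add 9: [9] sum 9, len 1
add 9: [9] sum 9, len 1
add 5: [5] sum 5, len 1
add 2: [5, 2] sum 7, len 2
add 4: [2, 4] sum 6, len 2
add 6: [4, 6] sum 10, len 2
add 2: [6, 2] sum 8, len 2
add 4: [2, 4] sum 6, len 2
add 4: [2, 4, 4] sum 10, len 3
add 2: [4, 4, 2] sum 10, len 3
add 7: [2, 7] sum 9, len 2
add 8: [8] sum 8, len 1
add 1: [8, 1] sum 9, len 2
Longest length seen: 3.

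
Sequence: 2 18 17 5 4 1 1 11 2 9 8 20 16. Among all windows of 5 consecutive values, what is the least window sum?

Window sums for each of the 9 positions:
[2, 18, 17, 5, 4] → sum 46
[18, 17, 5, 4, 1] → sum 45
[17, 5, 4, 1, 1] → sum 28
[5, 4, 1, 1, 11] → sum 22
[4, 1, 1, 11, 2] → sum 19
[1, 1, 11, 2, 9] → sum 24
[1, 11, 2, 9, 8] → sum 31
[11, 2, 9, 8, 20] → sum 50
[2, 9, 8, 20, 16] → sum 55
Least of these is 19.

19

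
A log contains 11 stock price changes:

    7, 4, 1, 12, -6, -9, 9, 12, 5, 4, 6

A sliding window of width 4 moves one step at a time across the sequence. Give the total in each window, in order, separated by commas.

24, 11, -2, 6, 6, 17, 30, 27

Sliding a size-4 window across the 11 values:
[7, 4, 1, 12] → sum 24
[4, 1, 12, -6] → sum 11
[1, 12, -6, -9] → sum -2
[12, -6, -9, 9] → sum 6
[-6, -9, 9, 12] → sum 6
[-9, 9, 12, 5] → sum 17
[9, 12, 5, 4] → sum 30
[12, 5, 4, 6] → sum 27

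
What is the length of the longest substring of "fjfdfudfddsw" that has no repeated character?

3

add f: [f] len 1
add j: [f, j] len 2
add f (repeat f, move left end past it): [j, f] len 2
add d: [j, f, d] len 3
add f (repeat f, move left end past it): [d, f] len 2
add u: [d, f, u] len 3
add d (repeat d, move left end past it): [f, u, d] len 3
add f (repeat f, move left end past it): [u, d, f] len 3
add d (repeat d, move left end past it): [f, d] len 2
add d (repeat d, move left end past it): [d] len 1
add s: [d, s] len 2
add w: [d, s, w] len 3
Longest all-distinct length: 3.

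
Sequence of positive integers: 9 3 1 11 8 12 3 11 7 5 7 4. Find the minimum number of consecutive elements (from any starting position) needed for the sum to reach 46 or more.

6

add 9: running sum 9 < 46
add 3: running sum 12 < 46
add 1: running sum 13 < 46
add 11: running sum 24 < 46
add 8: running sum 32 < 46
add 12: running sum 44 < 46
end 6: [9, 3, 1, 11, 8, 12, 3] sum 47, len 7
end 7: [1, 11, 8, 12, 3, 11] sum 46, len 6
end 8: [11, 8, 12, 3, 11, 7] sum 52, len 6
end 9: [8, 12, 3, 11, 7, 5] sum 46, len 6
end 10: [8, 12, 3, 11, 7, 5, 7] sum 53, len 7
end 11: [12, 3, 11, 7, 5, 7, 4] sum 49, len 7
Shortest qualifying length: 6.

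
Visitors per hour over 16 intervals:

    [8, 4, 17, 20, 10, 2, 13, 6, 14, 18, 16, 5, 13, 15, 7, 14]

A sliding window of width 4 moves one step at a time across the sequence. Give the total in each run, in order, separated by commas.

[8, 4, 17, 20] → sum 49
[4, 17, 20, 10] → sum 51
[17, 20, 10, 2] → sum 49
[20, 10, 2, 13] → sum 45
[10, 2, 13, 6] → sum 31
[2, 13, 6, 14] → sum 35
[13, 6, 14, 18] → sum 51
[6, 14, 18, 16] → sum 54
[14, 18, 16, 5] → sum 53
[18, 16, 5, 13] → sum 52
[16, 5, 13, 15] → sum 49
[5, 13, 15, 7] → sum 40
[13, 15, 7, 14] → sum 49

49, 51, 49, 45, 31, 35, 51, 54, 53, 52, 49, 40, 49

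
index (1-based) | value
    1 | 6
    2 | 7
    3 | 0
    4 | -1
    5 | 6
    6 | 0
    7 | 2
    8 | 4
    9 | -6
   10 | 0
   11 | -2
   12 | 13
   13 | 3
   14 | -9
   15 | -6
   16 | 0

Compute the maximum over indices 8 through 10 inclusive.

Elements at indices 8..10: 4, -6, 0
max(4, -6, 0) = 4

4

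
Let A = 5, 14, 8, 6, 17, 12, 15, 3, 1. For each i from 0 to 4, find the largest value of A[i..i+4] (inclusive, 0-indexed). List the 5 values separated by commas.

Sliding a size-5 window across the 9 values:
(5, 14, 8, 6, 17) → max 17
(14, 8, 6, 17, 12) → max 17
(8, 6, 17, 12, 15) → max 17
(6, 17, 12, 15, 3) → max 17
(17, 12, 15, 3, 1) → max 17

17, 17, 17, 17, 17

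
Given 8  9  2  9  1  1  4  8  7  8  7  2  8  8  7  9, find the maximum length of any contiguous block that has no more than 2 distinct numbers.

Extend right; when distinct count exceeds 2, shrink from the left:
add 8: window [8] (1 distinct), len 1
add 9: window [8, 9] (2 distinct), len 2
add 2: window [9, 2] (2 distinct), len 2
add 9: window [9, 2, 9] (2 distinct), len 3
add 1: window [9, 1] (2 distinct), len 2
add 1: window [9, 1, 1] (2 distinct), len 3
add 4: window [1, 1, 4] (2 distinct), len 3
add 8: window [4, 8] (2 distinct), len 2
add 7: window [8, 7] (2 distinct), len 2
add 8: window [8, 7, 8] (2 distinct), len 3
add 7: window [8, 7, 8, 7] (2 distinct), len 4
add 2: window [7, 2] (2 distinct), len 2
add 8: window [2, 8] (2 distinct), len 2
add 8: window [2, 8, 8] (2 distinct), len 3
add 7: window [8, 8, 7] (2 distinct), len 3
add 9: window [7, 9] (2 distinct), len 2
Longest length with ≤2 distinct: 4.

4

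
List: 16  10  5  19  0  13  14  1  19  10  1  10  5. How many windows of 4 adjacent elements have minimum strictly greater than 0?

[16, 10, 5, 19] → min 5  > 0 ✓
[10, 5, 19, 0] → min 0
[5, 19, 0, 13] → min 0
[19, 0, 13, 14] → min 0
[0, 13, 14, 1] → min 0
[13, 14, 1, 19] → min 1  > 0 ✓
[14, 1, 19, 10] → min 1  > 0 ✓
[1, 19, 10, 1] → min 1  > 0 ✓
[19, 10, 1, 10] → min 1  > 0 ✓
[10, 1, 10, 5] → min 1  > 0 ✓
6 windows satisfy the condition.

6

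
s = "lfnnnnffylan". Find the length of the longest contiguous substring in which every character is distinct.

5

add l: [l] len 1
add f: [l, f] len 2
add n: [l, f, n] len 3
add n (repeat n, move left end past it): [n] len 1
add n (repeat n, move left end past it): [n] len 1
add n (repeat n, move left end past it): [n] len 1
add f: [n, f] len 2
add f (repeat f, move left end past it): [f] len 1
add y: [f, y] len 2
add l: [f, y, l] len 3
add a: [f, y, l, a] len 4
add n: [f, y, l, a, n] len 5
Longest all-distinct length: 5.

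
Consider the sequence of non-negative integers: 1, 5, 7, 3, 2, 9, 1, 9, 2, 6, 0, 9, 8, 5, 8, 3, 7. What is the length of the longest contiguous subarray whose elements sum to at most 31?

7

add 1: [1] sum 1, len 1
add 5: [1, 5] sum 6, len 2
add 7: [1, 5, 7] sum 13, len 3
add 3: [1, 5, 7, 3] sum 16, len 4
add 2: [1, 5, 7, 3, 2] sum 18, len 5
add 9: [1, 5, 7, 3, 2, 9] sum 27, len 6
add 1: [1, 5, 7, 3, 2, 9, 1] sum 28, len 7
add 9: [7, 3, 2, 9, 1, 9] sum 31, len 6
add 2: [3, 2, 9, 1, 9, 2] sum 26, len 6
add 6: [2, 9, 1, 9, 2, 6] sum 29, len 6
add 0: [2, 9, 1, 9, 2, 6, 0] sum 29, len 7
add 9: [1, 9, 2, 6, 0, 9] sum 27, len 6
add 8: [2, 6, 0, 9, 8] sum 25, len 5
add 5: [2, 6, 0, 9, 8, 5] sum 30, len 6
add 8: [0, 9, 8, 5, 8] sum 30, len 5
add 3: [8, 5, 8, 3] sum 24, len 4
add 7: [8, 5, 8, 3, 7] sum 31, len 5
Longest length seen: 7.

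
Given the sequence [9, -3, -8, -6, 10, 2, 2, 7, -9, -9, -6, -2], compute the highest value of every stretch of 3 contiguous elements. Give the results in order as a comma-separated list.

9, -3, 10, 10, 10, 7, 7, 7, -6, -2

Sliding a size-3 window across the 12 values:
(9, -3, -8) → max 9
(-3, -8, -6) → max -3
(-8, -6, 10) → max 10
(-6, 10, 2) → max 10
(10, 2, 2) → max 10
(2, 2, 7) → max 7
(2, 7, -9) → max 7
(7, -9, -9) → max 7
(-9, -9, -6) → max -6
(-9, -6, -2) → max -2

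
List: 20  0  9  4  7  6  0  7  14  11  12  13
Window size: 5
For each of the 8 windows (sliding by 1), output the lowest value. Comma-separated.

0, 0, 0, 0, 0, 0, 0, 7

20 0 9 4 7 → min 0
0 9 4 7 6 → min 0
9 4 7 6 0 → min 0
4 7 6 0 7 → min 0
7 6 0 7 14 → min 0
6 0 7 14 11 → min 0
0 7 14 11 12 → min 0
7 14 11 12 13 → min 7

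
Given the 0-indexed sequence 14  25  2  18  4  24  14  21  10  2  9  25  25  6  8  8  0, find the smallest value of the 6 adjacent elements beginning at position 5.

Elements at indices 5..10: 24, 14, 21, 10, 2, 9
min(24, 14, 21, 10, 2, 9) = 2

2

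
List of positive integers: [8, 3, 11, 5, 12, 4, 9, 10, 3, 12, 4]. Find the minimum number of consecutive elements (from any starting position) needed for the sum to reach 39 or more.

5

add 8: running sum 8 < 39
add 3: running sum 11 < 39
add 11: running sum 22 < 39
add 5: running sum 27 < 39
end 4: [8, 3, 11, 5, 12] sum 39, len 5
end 5: [8, 3, 11, 5, 12, 4] sum 43, len 6
end 6: [11, 5, 12, 4, 9] sum 41, len 5
end 7: [5, 12, 4, 9, 10] sum 40, len 5
end 8: [5, 12, 4, 9, 10, 3] sum 43, len 6
end 9: [12, 4, 9, 10, 3, 12] sum 50, len 6
end 10: [4, 9, 10, 3, 12, 4] sum 42, len 6
Shortest qualifying length: 5.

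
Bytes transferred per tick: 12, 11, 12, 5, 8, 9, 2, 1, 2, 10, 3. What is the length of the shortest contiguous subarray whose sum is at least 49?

6

add 12: running sum 12 < 49
add 11: running sum 23 < 49
add 12: running sum 35 < 49
add 5: running sum 40 < 49
add 8: running sum 48 < 49
end 5: [12, 11, 12, 5, 8, 9] sum 57, len 6
end 6: [12, 11, 12, 5, 8, 9, 2] sum 59, len 7
end 7: [12, 11, 12, 5, 8, 9, 2, 1] sum 60, len 8
end 8: [11, 12, 5, 8, 9, 2, 1, 2] sum 50, len 8
end 9: [12, 5, 8, 9, 2, 1, 2, 10] sum 49, len 8
end 10: [12, 5, 8, 9, 2, 1, 2, 10, 3] sum 52, len 9
Shortest qualifying length: 6.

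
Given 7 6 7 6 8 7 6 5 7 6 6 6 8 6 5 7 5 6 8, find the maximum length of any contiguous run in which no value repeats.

[7] len 1
[7, 6] len 2
[6, 7] len 2
[7, 6] len 2
[7, 6, 8] len 3
[6, 8, 7] len 3
[8, 7, 6] len 3
[8, 7, 6, 5] len 4
[6, 5, 7] len 3
[5, 7, 6] len 3
[6] len 1
[6] len 1
[6, 8] len 2
[8, 6] len 2
[8, 6, 5] len 3
[8, 6, 5, 7] len 4
[7, 5] len 2
[7, 5, 6] len 3
[7, 5, 6, 8] len 4
Longest all-distinct length: 4.

4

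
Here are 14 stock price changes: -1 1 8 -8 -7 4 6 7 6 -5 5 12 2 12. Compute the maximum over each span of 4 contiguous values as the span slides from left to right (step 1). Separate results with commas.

8, 8, 8, 6, 7, 7, 7, 7, 12, 12, 12

[-1, 1, 8, -8] → max 8
[1, 8, -8, -7] → max 8
[8, -8, -7, 4] → max 8
[-8, -7, 4, 6] → max 6
[-7, 4, 6, 7] → max 7
[4, 6, 7, 6] → max 7
[6, 7, 6, -5] → max 7
[7, 6, -5, 5] → max 7
[6, -5, 5, 12] → max 12
[-5, 5, 12, 2] → max 12
[5, 12, 2, 12] → max 12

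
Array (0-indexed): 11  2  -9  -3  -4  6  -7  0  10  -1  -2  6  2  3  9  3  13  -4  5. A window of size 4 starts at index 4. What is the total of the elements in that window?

Elements at indices 4..7: -4, 6, -7, 0
sum(-4, 6, -7, 0) = -5

-5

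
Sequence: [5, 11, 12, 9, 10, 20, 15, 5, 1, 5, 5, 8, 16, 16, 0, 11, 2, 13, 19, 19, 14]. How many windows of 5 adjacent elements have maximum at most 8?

1

[5, 11, 12, 9, 10] → max 12
[11, 12, 9, 10, 20] → max 20
[12, 9, 10, 20, 15] → max 20
[9, 10, 20, 15, 5] → max 20
[10, 20, 15, 5, 1] → max 20
[20, 15, 5, 1, 5] → max 20
[15, 5, 1, 5, 5] → max 15
[5, 1, 5, 5, 8] → max 8  ≤ 8 ✓
[1, 5, 5, 8, 16] → max 16
[5, 5, 8, 16, 16] → max 16
[5, 8, 16, 16, 0] → max 16
[8, 16, 16, 0, 11] → max 16
[16, 16, 0, 11, 2] → max 16
[16, 0, 11, 2, 13] → max 16
[0, 11, 2, 13, 19] → max 19
[11, 2, 13, 19, 19] → max 19
[2, 13, 19, 19, 14] → max 19
1 window satisfy the condition.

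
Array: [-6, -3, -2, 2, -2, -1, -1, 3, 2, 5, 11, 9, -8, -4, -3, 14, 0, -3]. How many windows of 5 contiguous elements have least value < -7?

5

[-6, -3, -2, 2, -2] → min -6
[-3, -2, 2, -2, -1] → min -3
[-2, 2, -2, -1, -1] → min -2
[2, -2, -1, -1, 3] → min -2
[-2, -1, -1, 3, 2] → min -2
[-1, -1, 3, 2, 5] → min -1
[-1, 3, 2, 5, 11] → min -1
[3, 2, 5, 11, 9] → min 2
[2, 5, 11, 9, -8] → min -8  < -7 ✓
[5, 11, 9, -8, -4] → min -8  < -7 ✓
[11, 9, -8, -4, -3] → min -8  < -7 ✓
[9, -8, -4, -3, 14] → min -8  < -7 ✓
[-8, -4, -3, 14, 0] → min -8  < -7 ✓
[-4, -3, 14, 0, -3] → min -4
5 windows satisfy the condition.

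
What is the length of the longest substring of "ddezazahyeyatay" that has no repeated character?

5

add d: [d] len 1
add d (repeat d, move left end past it): [d] len 1
add e: [d, e] len 2
add z: [d, e, z] len 3
add a: [d, e, z, a] len 4
add z (repeat z, move left end past it): [a, z] len 2
add a (repeat a, move left end past it): [z, a] len 2
add h: [z, a, h] len 3
add y: [z, a, h, y] len 4
add e: [z, a, h, y, e] len 5
add y (repeat y, move left end past it): [e, y] len 2
add a: [e, y, a] len 3
add t: [e, y, a, t] len 4
add a (repeat a, move left end past it): [t, a] len 2
add y: [t, a, y] len 3
Longest all-distinct length: 5.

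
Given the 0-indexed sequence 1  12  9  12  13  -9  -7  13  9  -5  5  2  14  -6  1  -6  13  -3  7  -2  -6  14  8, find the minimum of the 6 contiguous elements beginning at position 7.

-5

Elements at indices 7..12: 13, 9, -5, 5, 2, 14
min(13, 9, -5, 5, 2, 14) = -5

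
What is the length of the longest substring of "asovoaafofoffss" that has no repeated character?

[a] len 1
[a, s] len 2
[a, s, o] len 3
[a, s, o, v] len 4
[v, o] len 2
[v, o, a] len 3
[a] len 1
[a, f] len 2
[a, f, o] len 3
[o, f] len 2
[f, o] len 2
[o, f] len 2
[f] len 1
[f, s] len 2
[s] len 1
Longest all-distinct length: 4.

4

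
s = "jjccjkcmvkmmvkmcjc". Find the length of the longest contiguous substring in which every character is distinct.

5

add j: [j] len 1
add j (repeat j, move left end past it): [j] len 1
add c: [j, c] len 2
add c (repeat c, move left end past it): [c] len 1
add j: [c, j] len 2
add k: [c, j, k] len 3
add c (repeat c, move left end past it): [j, k, c] len 3
add m: [j, k, c, m] len 4
add v: [j, k, c, m, v] len 5
add k (repeat k, move left end past it): [c, m, v, k] len 4
add m (repeat m, move left end past it): [v, k, m] len 3
add m (repeat m, move left end past it): [m] len 1
add v: [m, v] len 2
add k: [m, v, k] len 3
add m (repeat m, move left end past it): [v, k, m] len 3
add c: [v, k, m, c] len 4
add j: [v, k, m, c, j] len 5
add c (repeat c, move left end past it): [j, c] len 2
Longest all-distinct length: 5.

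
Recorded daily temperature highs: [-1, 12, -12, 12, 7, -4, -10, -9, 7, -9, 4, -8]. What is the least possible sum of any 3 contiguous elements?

-23

Window sums for each of the 10 positions:
(-1, 12, -12) → sum -1
(12, -12, 12) → sum 12
(-12, 12, 7) → sum 7
(12, 7, -4) → sum 15
(7, -4, -10) → sum -7
(-4, -10, -9) → sum -23
(-10, -9, 7) → sum -12
(-9, 7, -9) → sum -11
(7, -9, 4) → sum 2
(-9, 4, -8) → sum -13
Least of these is -23.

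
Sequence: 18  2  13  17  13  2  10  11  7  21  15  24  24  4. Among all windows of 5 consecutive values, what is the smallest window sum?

43

18 2 13 17 13 → sum 63
2 13 17 13 2 → sum 47
13 17 13 2 10 → sum 55
17 13 2 10 11 → sum 53
13 2 10 11 7 → sum 43
2 10 11 7 21 → sum 51
10 11 7 21 15 → sum 64
11 7 21 15 24 → sum 78
7 21 15 24 24 → sum 91
21 15 24 24 4 → sum 88
Smallest of these is 43.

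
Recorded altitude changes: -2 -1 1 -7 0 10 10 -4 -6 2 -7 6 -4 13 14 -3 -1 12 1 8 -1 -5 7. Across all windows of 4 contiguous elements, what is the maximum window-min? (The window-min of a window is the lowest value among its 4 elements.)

-1

(-2, -1, 1, -7) → min -7
(-1, 1, -7, 0) → min -7
(1, -7, 0, 10) → min -7
(-7, 0, 10, 10) → min -7
(0, 10, 10, -4) → min -4
(10, 10, -4, -6) → min -6
(10, -4, -6, 2) → min -6
(-4, -6, 2, -7) → min -7
(-6, 2, -7, 6) → min -7
(2, -7, 6, -4) → min -7
(-7, 6, -4, 13) → min -7
(6, -4, 13, 14) → min -4
(-4, 13, 14, -3) → min -4
(13, 14, -3, -1) → min -3
(14, -3, -1, 12) → min -3
(-3, -1, 12, 1) → min -3
(-1, 12, 1, 8) → min -1
(12, 1, 8, -1) → min -1
(1, 8, -1, -5) → min -5
(8, -1, -5, 7) → min -5
Maximum of these is -1.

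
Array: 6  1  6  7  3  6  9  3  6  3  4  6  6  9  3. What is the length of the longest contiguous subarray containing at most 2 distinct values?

3

Extend right; when distinct count exceeds 2, shrink from the left:
add 6: window [6] (1 distinct), len 1
add 1: window [6, 1] (2 distinct), len 2
add 6: window [6, 1, 6] (2 distinct), len 3
add 7: window [6, 7] (2 distinct), len 2
add 3: window [7, 3] (2 distinct), len 2
add 6: window [3, 6] (2 distinct), len 2
add 9: window [6, 9] (2 distinct), len 2
add 3: window [9, 3] (2 distinct), len 2
add 6: window [3, 6] (2 distinct), len 2
add 3: window [3, 6, 3] (2 distinct), len 3
add 4: window [3, 4] (2 distinct), len 2
add 6: window [4, 6] (2 distinct), len 2
add 6: window [4, 6, 6] (2 distinct), len 3
add 9: window [6, 6, 9] (2 distinct), len 3
add 3: window [9, 3] (2 distinct), len 2
Longest length with ≤2 distinct: 3.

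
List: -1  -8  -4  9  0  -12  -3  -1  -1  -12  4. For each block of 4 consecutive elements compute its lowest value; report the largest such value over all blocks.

-8

-1 -8 -4 9 → min -8
-8 -4 9 0 → min -8
-4 9 0 -12 → min -12
9 0 -12 -3 → min -12
0 -12 -3 -1 → min -12
-12 -3 -1 -1 → min -12
-3 -1 -1 -12 → min -12
-1 -1 -12 4 → min -12
Largest of these is -8.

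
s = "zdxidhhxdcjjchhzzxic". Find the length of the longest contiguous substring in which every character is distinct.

[z] len 1
[z, d] len 2
[z, d, x] len 3
[z, d, x, i] len 4
[x, i, d] len 3
[x, i, d, h] len 4
[h] len 1
[h, x] len 2
[h, x, d] len 3
[h, x, d, c] len 4
[h, x, d, c, j] len 5
[j] len 1
[j, c] len 2
[j, c, h] len 3
[h] len 1
[h, z] len 2
[z] len 1
[z, x] len 2
[z, x, i] len 3
[z, x, i, c] len 4
Longest all-distinct length: 5.

5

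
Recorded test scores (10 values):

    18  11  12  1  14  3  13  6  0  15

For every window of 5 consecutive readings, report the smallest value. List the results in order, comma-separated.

[18, 11, 12, 1, 14] → min 1
[11, 12, 1, 14, 3] → min 1
[12, 1, 14, 3, 13] → min 1
[1, 14, 3, 13, 6] → min 1
[14, 3, 13, 6, 0] → min 0
[3, 13, 6, 0, 15] → min 0

1, 1, 1, 1, 0, 0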